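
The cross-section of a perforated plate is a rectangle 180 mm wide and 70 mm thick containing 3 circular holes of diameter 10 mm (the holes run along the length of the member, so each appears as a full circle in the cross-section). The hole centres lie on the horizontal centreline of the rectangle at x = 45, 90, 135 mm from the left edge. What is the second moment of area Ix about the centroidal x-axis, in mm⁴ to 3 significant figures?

Ix ≈ 5.14 × 10⁶ mm⁴

Treat the section as a set of non-overlapping primitives; coordinates are from the bounding-box lower-left.
Plate: 180 × 70, A = 12 600 mm², y = 35 mm, Ī = 5 145 000 mm⁴.
Hole 1 (subtracted): ⌀10, A = 78.54 mm², y = 35 mm, Ī = 490.87 mm⁴.
Hole 2 (subtracted): ⌀10, A = 78.54 mm², y = 35 mm, Ī = 490.87 mm⁴.
Hole 3 (subtracted): ⌀10, A = 78.54 mm², y = 35 mm, Ī = 490.87 mm⁴.
By symmetry the centroid is at mid-height, ȳ = 35 mm.
All pieces are centred on the centroidal x-axis, so I = ΣĪ (holes subtracted) = 5 143 527 mm⁴.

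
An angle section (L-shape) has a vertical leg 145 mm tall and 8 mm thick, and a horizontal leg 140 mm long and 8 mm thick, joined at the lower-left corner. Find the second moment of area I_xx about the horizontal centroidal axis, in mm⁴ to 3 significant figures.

I_xx ≈ 4.63 × 10⁶ mm⁴

Decompose the section into non-overlapping parts with the origin at the bottom-left of its bounding rectangle.
Vertical leg: 8 × 145, A = 1 160 mm², y = 72.5 mm, Ī = 2 032 417 mm⁴.
Horizontal leg (remainder): 132 × 8, A = 1 056 mm², y = 4 mm, Ī = 5 632 mm⁴.
Centroid: ȳ = ΣA·y / ΣA = 39.857 mm.
Transfer each piece to the horizontal centroidal axis using Ī + A·d² with d = y − 39.857:
  vertical leg: d = 32.643 mm → contributes +3 268 442 mm⁴
  horizontal leg (remainder): d = -35.857 mm → contributes +1 363 387 mm⁴
Total I = 4 631 830 mm⁴.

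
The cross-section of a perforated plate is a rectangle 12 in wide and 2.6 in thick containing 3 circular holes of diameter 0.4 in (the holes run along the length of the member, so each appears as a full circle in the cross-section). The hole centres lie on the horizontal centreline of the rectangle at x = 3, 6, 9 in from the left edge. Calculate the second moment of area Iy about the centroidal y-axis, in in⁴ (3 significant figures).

Iy ≈ 372 in⁴

Break the section into simple shapes (no overlaps), measuring from the bottom-left corner of the bounding box.
Plate: 12 × 2.6, A = 31.2 in², x = 6 in, Ī = 374.4 in⁴.
Hole 1 (subtracted): ⌀0.4, A = 0.12566 in², x = 3 in, Ī = 0.0012566 in⁴.
Hole 2 (subtracted): ⌀0.4, A = 0.12566 in², x = 6 in, Ī = 0.0012566 in⁴.
Hole 3 (subtracted): ⌀0.4, A = 0.12566 in², x = 9 in, Ī = 0.0012566 in⁴.
By symmetry the centroid is at mid-width, x̄ = 6 in.
Transfer each piece to the centroidal y-axis using Ī + A·d² with d = x − 6:
  plate: d = 0 in → contributes +374.4 in⁴
  hole 1: d = -3 in → contributes −1.1322 in⁴
  hole 2: d = 0 in → contributes −0.0012566 in⁴
  hole 3: d = 3 in → contributes −1.1322 in⁴
Total I = 372.13 in⁴.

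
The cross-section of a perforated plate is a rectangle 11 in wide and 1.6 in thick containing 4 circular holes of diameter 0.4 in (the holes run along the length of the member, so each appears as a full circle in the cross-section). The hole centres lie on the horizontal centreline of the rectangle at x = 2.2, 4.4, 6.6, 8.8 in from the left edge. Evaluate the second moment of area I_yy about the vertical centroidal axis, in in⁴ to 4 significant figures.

Split into non-overlapping primitives; take the origin at the lower-left of the bounding box.
Plate: 11 × 1.6, A = 17.6 in², x = 5.5 in, Ī = 177.467 in⁴.
Hole 1 (subtracted): ⌀0.4, A = 0.125664 in², x = 2.2 in, Ī = 0.00125664 in⁴.
Hole 2 (subtracted): ⌀0.4, A = 0.125664 in², x = 4.4 in, Ī = 0.00125664 in⁴.
Hole 3 (subtracted): ⌀0.4, A = 0.125664 in², x = 6.6 in, Ī = 0.00125664 in⁴.
Hole 4 (subtracted): ⌀0.4, A = 0.125664 in², x = 8.8 in, Ī = 0.00125664 in⁴.
By symmetry the centroid is at mid-width, x̄ = 5.5 in.
Transfer each piece to the vertical centroidal axis using Ī + A·d² with d = x − 5.5:
  plate: d = 0 in → contributes +177.467 in⁴
  hole 1: d = -3.3 in → contributes −1.36973 in⁴
  hole 2: d = -1.1 in → contributes −0.15331 in⁴
  hole 3: d = 1.1 in → contributes −0.15331 in⁴
  hole 4: d = 3.3 in → contributes −1.36973 in⁴
Total I = 174.421 in⁴.

I_yy ≈ 174.4 in⁴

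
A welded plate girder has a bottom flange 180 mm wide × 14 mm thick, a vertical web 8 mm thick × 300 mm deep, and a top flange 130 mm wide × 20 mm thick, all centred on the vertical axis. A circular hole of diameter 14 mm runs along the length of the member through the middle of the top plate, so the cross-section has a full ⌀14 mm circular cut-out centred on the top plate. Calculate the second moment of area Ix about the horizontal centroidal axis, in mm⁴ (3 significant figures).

Decompose the section into non-overlapping parts with the origin at the bottom-left of its bounding rectangle.
Bottom plate: 180 × 14, A = 2 520 mm², y = 7 mm, Ī = 41 160 mm⁴.
Web plate: 8 × 300, A = 2 400 mm², y = 164 mm, Ī = 18 000 000 mm⁴.
Top plate: 130 × 20, A = 2 600 mm², y = 324 mm, Ī = 86 667 mm⁴.
Hole (subtracted): ⌀14, A = 153.94 mm², y = 324 mm, Ī = 1885.7 mm⁴.
Centroid: ȳ = ΣA·y / ΣA = 163.42 mm.
Transfer each piece to the horizontal centroidal axis using Ī + A·d² with d = y − 163.42:
  bottom plate: d = -156.42 mm → contributes +61 698 784 mm⁴
  web plate: d = 0.5797 mm → contributes +18 000 807 mm⁴
  top plate: d = 160.58 mm → contributes +67 129 849 mm⁴
  hole: d = 160.58 mm → contributes −3 971 307 mm⁴
Total I = 142 858 132 mm⁴.

Ix ≈ 1.43 × 10⁸ mm⁴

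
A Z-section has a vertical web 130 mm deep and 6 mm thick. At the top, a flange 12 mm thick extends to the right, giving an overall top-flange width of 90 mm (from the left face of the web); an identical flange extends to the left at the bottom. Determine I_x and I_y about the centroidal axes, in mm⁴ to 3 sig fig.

Treat the section as a set of non-overlapping primitives; coordinates are from the bounding-box lower-left.
Web: 6 × 130, A = 780 mm², y = 65 mm, Ī = 1 098 500 mm⁴.
Top flange (beyond web): 84 × 12, A = 1 008 mm², y = 124 mm, Ī = 12 096 mm⁴.
Bottom flange (beyond web): 84 × 12, A = 1 008 mm², y = 6 mm, Ī = 12 096 mm⁴.
Centroid: ȳ = ΣA·y / ΣA = 65 mm.
Transfer each piece to the centroidal x-axis using Ī + A·d² with d = y − 65:
  web: d = 0 mm → contributes +1 098 500 mm⁴
  top flange (beyond web): d = 59 mm → contributes +3 520 944 mm⁴
  bottom flange (beyond web): d = -59 mm → contributes +3 520 944 mm⁴
Total I = 8 140 388 mm⁴.
For the y-axis: x̄ = 87 mm.
Repeating about the centroidal y-axis gives I_y = 5 270 148 mm⁴.

I_x ≈ 8.14 × 10⁶ mm⁴, I_y ≈ 5.27 × 10⁶ mm⁴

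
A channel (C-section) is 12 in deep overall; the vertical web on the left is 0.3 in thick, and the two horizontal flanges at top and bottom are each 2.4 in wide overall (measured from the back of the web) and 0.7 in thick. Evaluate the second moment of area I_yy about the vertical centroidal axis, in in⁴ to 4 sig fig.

I_yy ≈ 3.438 in⁴

Split into non-overlapping primitives; take the origin at the lower-left of the bounding box.
Web: 0.3 × 12, A = 3.6 in², x = 0.15 in, Ī = 0.027 in⁴.
Top flange (beyond web): 2.1 × 0.7, A = 1.47 in², x = 1.35 in, Ī = 0.540225 in⁴.
Bottom flange (beyond web): 2.1 × 0.7, A = 1.47 in², x = 1.35 in, Ī = 0.540225 in⁴.
Centroid: x̄ = ΣA·x / ΣA = 0.68945 in.
Transfer each piece to the vertical centroidal axis using Ī + A·d² with d = x − 0.68945:
  web: d = -0.53945 in → contributes +1.07462 in⁴
  top flange (beyond web): d = 0.66055 in → contributes +1.18163 in⁴
  bottom flange (beyond web): d = 0.66055 in → contributes +1.18163 in⁴
Total I = 3.43787 in⁴.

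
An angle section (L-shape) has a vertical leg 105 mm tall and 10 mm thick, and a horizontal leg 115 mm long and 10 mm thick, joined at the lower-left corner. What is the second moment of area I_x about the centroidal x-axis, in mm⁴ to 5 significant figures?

I_x ≈ 2.1580 × 10⁶ mm⁴

Treat the section as a set of non-overlapping primitives; coordinates are from the bounding-box lower-left.
Vertical leg: 10 × 105, A = 1 050 mm², y = 52.5 mm, Ī = 964687.5 mm⁴.
Horizontal leg (remainder): 105 × 10, A = 1 050 mm², y = 5 mm, Ī = 8 750 mm⁴.
Centroid: ȳ = ΣA·y / ΣA = 28.75 mm.
Transfer each piece to the centroidal x-axis using Ī + A·d² with d = y − 28.75:
  vertical leg: d = 23.75 mm → contributes +1 556 953 mm⁴
  horizontal leg (remainder): d = -23.75 mm → contributes +601015.6 mm⁴
Total I = 2 157 969 mm⁴.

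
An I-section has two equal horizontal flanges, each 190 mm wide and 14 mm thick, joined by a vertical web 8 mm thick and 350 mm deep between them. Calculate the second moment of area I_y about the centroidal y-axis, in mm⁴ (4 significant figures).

I_y ≈ 1.602 × 10⁷ mm⁴

Treat the section as a set of non-overlapping primitives; coordinates are from the bounding-box lower-left.
Bottom flange: 190 × 14, A = 2 660 mm², x = 95 mm, Ī = 8 002 167 mm⁴.
Web: 8 × 350, A = 2 800 mm², x = 95 mm, Ī = 14933.3 mm⁴.
Top flange: 190 × 14, A = 2 660 mm², x = 95 mm, Ī = 8 002 167 mm⁴.
By symmetry the centroid is at mid-width, x̄ = 95 mm.
All pieces are centred on the centroidal y-axis, so I = ΣĪ = 16 019 267 mm⁴.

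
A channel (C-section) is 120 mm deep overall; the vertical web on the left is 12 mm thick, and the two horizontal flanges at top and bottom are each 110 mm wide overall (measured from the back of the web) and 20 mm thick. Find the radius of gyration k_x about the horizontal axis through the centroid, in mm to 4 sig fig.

Break the section into simple shapes (no overlaps), measuring from the bottom-left corner of the bounding box.
Web: 12 × 120, A = 1 440 mm², y = 60 mm, Ī = 1 728 000 mm⁴.
Top flange (beyond web): 98 × 20, A = 1 960 mm², y = 110 mm, Ī = 65333.3 mm⁴.
Bottom flange (beyond web): 98 × 20, A = 1 960 mm², y = 10 mm, Ī = 65333.3 mm⁴.
By symmetry the centroid is at mid-height, ȳ = 60 mm.
Transfer each piece to the horizontal axis through the centroid using Ī + A·d² with d = y − 60:
  web: d = 0 mm → contributes +1 728 000 mm⁴
  top flange (beyond web): d = 50 mm → contributes +4 965 333 mm⁴
  bottom flange (beyond web): d = -50 mm → contributes +4 965 333 mm⁴
Total I = 11 658 667 mm⁴.
Radius of gyration: k = √(I/A) = √(11 658 667 / 5 360) = 46.6382 mm.

k_x ≈ 46.64 mm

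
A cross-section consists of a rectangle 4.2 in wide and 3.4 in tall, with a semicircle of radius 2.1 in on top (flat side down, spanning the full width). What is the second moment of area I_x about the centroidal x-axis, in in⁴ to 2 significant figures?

Split into non-overlapping primitives; take the origin at the lower-left of the bounding box.
Rectangular body: 4.2 × 3.4, A = 14.28 in², y = 1.7 in, Ī = 13.76 in⁴.
Semicircular cap: semicircle r = 2.1, A = 6.927 in², y = 4.291 in, Ī = 2.135 in⁴.
Centroid: ȳ = ΣA·y / ΣA = 2.546 in.
Transfer each piece to the centroidal x-axis using Ī + A·d² with d = y − 2.546:
  rectangular body: d = -0.8464 in → contributes +23.99 in⁴
  semicircular cap: d = 1.745 in → contributes +23.22 in⁴
Total I = 47.21 in⁴.

I_x ≈ 47 in⁴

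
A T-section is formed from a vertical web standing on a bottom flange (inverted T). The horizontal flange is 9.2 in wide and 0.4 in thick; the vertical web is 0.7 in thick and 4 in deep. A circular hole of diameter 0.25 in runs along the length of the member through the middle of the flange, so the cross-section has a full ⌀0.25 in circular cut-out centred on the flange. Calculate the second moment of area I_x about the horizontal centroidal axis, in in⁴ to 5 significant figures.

I_x ≈ 11.434 in⁴

Split into non-overlapping primitives; take the origin at the lower-left of the bounding box.
Flange: 9.2 × 0.4, A = 3.68 in², y = 0.2 in, Ī = 0.04906667 in⁴.
Web: 0.7 × 4, A = 2.8 in², y = 2.4 in, Ī = 3.733333 in⁴.
Hole (subtracted): ⌀0.25, A = 0.04908739 in², y = 0.2 in, Ī = 0.0001917476 in⁴.
Centroid: ȳ = ΣA·y / ΣA = 1.157873 in.
Transfer each piece to the horizontal centroidal axis using Ī + A·d² with d = y − 1.157873:
  flange: d = -0.9578734 in → contributes +3.425545 in⁴
  web: d = 1.242127 in → contributes +8.053393 in⁴
  hole: d = -0.9578734 in → contributes −0.04523047 in⁴
Total I = 11.43371 in⁴.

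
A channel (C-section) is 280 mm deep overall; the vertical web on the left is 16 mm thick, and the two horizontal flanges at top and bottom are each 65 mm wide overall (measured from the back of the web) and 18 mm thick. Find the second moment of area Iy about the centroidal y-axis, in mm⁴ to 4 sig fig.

Split into non-overlapping primitives; take the origin at the lower-left of the bounding box.
Web: 16 × 280, A = 4 480 mm², x = 8 mm, Ī = 95573.3 mm⁴.
Top flange (beyond web): 49 × 18, A = 882 mm², x = 40.5 mm, Ī = 176 474 mm⁴.
Bottom flange (beyond web): 49 × 18, A = 882 mm², x = 40.5 mm, Ī = 176 474 mm⁴.
Centroid: x̄ = ΣA·x / ΣA = 17.1816 mm.
Transfer each piece to the centroidal y-axis using Ī + A·d² with d = x − 17.1816:
  web: d = -9.18161 mm → contributes +473 246 mm⁴
  top flange (beyond web): d = 23.3184 mm → contributes +656 058 mm⁴
  bottom flange (beyond web): d = 23.3184 mm → contributes +656 058 mm⁴
Total I = 1 785 363 mm⁴.

Iy ≈ 1.785 × 10⁶ mm⁴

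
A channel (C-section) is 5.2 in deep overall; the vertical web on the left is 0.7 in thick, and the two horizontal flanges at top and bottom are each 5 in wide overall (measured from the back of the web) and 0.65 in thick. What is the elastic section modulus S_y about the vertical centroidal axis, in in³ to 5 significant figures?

Split into non-overlapping primitives; take the origin at the lower-left of the bounding box.
Web: 0.7 × 5.2, A = 3.64 in², x = 0.35 in, Ī = 0.1486333 in⁴.
Top flange (beyond web): 4.3 × 0.65, A = 2.795 in², x = 2.85 in, Ī = 4.306629 in⁴.
Bottom flange (beyond web): 4.3 × 0.65, A = 2.795 in², x = 2.85 in, Ī = 4.306629 in⁴.
Centroid: x̄ = ΣA·x / ΣA = 1.864085 in.
Transfer each piece to the vertical centroidal axis using Ī + A·d² with d = x − 1.864085:
  web: d = -1.514085 in → contributes +8.493158 in⁴
  top flange (beyond web): d = 0.9859155 in → contributes +7.023451 in⁴
  bottom flange (beyond web): d = 0.9859155 in → contributes +7.023451 in⁴
Total I = 22.54006 in⁴.
Extreme fibre distance c = 3.135915 in; S = I/c = 7.187713 in³.

S_y ≈ 7.1877 in³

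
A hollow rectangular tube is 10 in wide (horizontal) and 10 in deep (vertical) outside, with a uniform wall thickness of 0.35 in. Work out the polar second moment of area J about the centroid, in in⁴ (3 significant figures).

J ≈ 420 in⁴

Decompose the section into non-overlapping parts with the origin at the bottom-left of its bounding rectangle.
Outer rectangle: 10 × 10, A = 100 in², y = 5 in, Ī = 833.33 in⁴.
Inner void (subtracted): 9.3 × 9.3, A = 86.49 in², y = 5 in, Ī = 623.38 in⁴.
By symmetry the centroid is at mid-height, ȳ = 5 in.
All pieces are centred on the centroidal x-axis, so I = ΣĪ (holes subtracted) = 209.96 in⁴.
Repeating about the centroidal y-axis gives I_y = 209.96 in⁴.
Polar second moment: J = I_x + I_y = 419.91 in⁴.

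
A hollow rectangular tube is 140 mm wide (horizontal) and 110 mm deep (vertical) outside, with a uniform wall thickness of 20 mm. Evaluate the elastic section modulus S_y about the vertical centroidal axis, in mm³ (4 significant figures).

S_y ≈ 2.760 × 10⁵ mm³

Break the section into simple shapes (no overlaps), measuring from the bottom-left corner of the bounding box.
Outer rectangle: 140 × 110, A = 15 400 mm², x = 70 mm, Ī = 25 153 333 mm⁴.
Inner void (subtracted): 100 × 70, A = 7 000 mm², x = 70 mm, Ī = 5 833 333 mm⁴.
By symmetry the centroid is at mid-width, x̄ = 70 mm.
All pieces are centred on the vertical centroidal axis, so I = ΣĪ (holes subtracted) = 19 320 000 mm⁴.
Extreme fibre distance c = 70 mm; S = I/c = 276 000 mm³.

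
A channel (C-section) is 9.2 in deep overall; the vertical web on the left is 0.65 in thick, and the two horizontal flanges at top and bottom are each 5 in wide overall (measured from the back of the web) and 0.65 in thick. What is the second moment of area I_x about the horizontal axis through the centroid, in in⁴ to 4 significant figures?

Decompose the section into non-overlapping parts with the origin at the bottom-left of its bounding rectangle.
Web: 0.65 × 9.2, A = 5.98 in², y = 4.6 in, Ī = 42.1789 in⁴.
Top flange (beyond web): 4.35 × 0.65, A = 2.8275 in², y = 8.875 in, Ī = 0.0995516 in⁴.
Bottom flange (beyond web): 4.35 × 0.65, A = 2.8275 in², y = 0.325 in, Ī = 0.0995516 in⁴.
By symmetry the centroid is at mid-height, ȳ = 4.6 in.
Transfer each piece to the horizontal axis through the centroid using Ī + A·d² with d = y − 4.6:
  web: d = 0 in → contributes +42.1789 in⁴
  top flange (beyond web): d = 4.275 in → contributes +51.7739 in⁴
  bottom flange (beyond web): d = -4.275 in → contributes +51.7739 in⁴
Total I = 145.727 in⁴.

I_x ≈ 145.7 in⁴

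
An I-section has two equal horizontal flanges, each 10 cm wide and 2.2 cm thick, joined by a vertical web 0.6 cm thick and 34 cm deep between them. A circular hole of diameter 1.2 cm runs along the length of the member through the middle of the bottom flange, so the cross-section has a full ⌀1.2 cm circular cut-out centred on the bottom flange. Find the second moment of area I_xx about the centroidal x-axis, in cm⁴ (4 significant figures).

I_xx ≈ 1.602 × 10⁴ cm⁴

Decompose the section into non-overlapping parts with the origin at the bottom-left of its bounding rectangle.
Bottom flange: 10 × 2.2, A = 22 cm², y = 1.1 cm, Ī = 8.87333 cm⁴.
Web: 0.6 × 34, A = 20.4 cm², y = 19.2 cm, Ī = 1965.2 cm⁴.
Top flange: 10 × 2.2, A = 22 cm², y = 37.3 cm, Ī = 8.87333 cm⁴.
Hole (subtracted): ⌀1.2, A = 1.13097 cm², y = 1.1 cm, Ī = 0.101788 cm⁴.
Centroid: ȳ = ΣA·y / ΣA = 19.5235 cm.
Transfer each piece to the centroidal x-axis using Ī + A·d² with d = y − 19.5235:
  bottom flange: d = -18.4235 cm → contributes +7476.27 cm⁴
  web: d = -0.323549 cm → contributes +1967.34 cm⁴
  top flange: d = 17.7765 cm → contributes +6960.92 cm⁴
  hole: d = -18.4235 cm → contributes −383.985 cm⁴
Total I = 16020.5 cm⁴.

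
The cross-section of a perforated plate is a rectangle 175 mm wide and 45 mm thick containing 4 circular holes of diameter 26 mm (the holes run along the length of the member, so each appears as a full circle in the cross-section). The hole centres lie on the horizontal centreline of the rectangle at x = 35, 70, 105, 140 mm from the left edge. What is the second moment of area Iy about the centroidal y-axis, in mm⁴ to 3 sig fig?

Decompose the section into non-overlapping parts with the origin at the bottom-left of its bounding rectangle.
Plate: 175 × 45, A = 7 875 mm², x = 87.5 mm, Ī = 20 097 656 mm⁴.
Hole 1 (subtracted): ⌀26, A = 530.93 mm², x = 35 mm, Ī = 22 432 mm⁴.
Hole 2 (subtracted): ⌀26, A = 530.93 mm², x = 70 mm, Ī = 22 432 mm⁴.
Hole 3 (subtracted): ⌀26, A = 530.93 mm², x = 105 mm, Ī = 22 432 mm⁴.
Hole 4 (subtracted): ⌀26, A = 530.93 mm², x = 140 mm, Ī = 22 432 mm⁴.
By symmetry the centroid is at mid-width, x̄ = 87.5 mm.
Transfer each piece to the centroidal y-axis using Ī + A·d² with d = x − 87.5:
  plate: d = 0 mm → contributes +20 097 656 mm⁴
  hole 1: d = -52.5 mm → contributes −1 485 805 mm⁴
  hole 2: d = -17.5 mm → contributes −185 029 mm⁴
  hole 3: d = 17.5 mm → contributes −185 029 mm⁴
  hole 4: d = 52.5 mm → contributes −1 485 805 mm⁴
Total I = 16 755 988 mm⁴.

Iy ≈ 1.68 × 10⁷ mm⁴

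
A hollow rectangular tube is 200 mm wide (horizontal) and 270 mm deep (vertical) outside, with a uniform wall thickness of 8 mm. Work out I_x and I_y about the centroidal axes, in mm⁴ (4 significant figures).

Split into non-overlapping primitives; take the origin at the lower-left of the bounding box.
Outer rectangle: 200 × 270, A = 54 000 mm², y = 135 mm, Ī = 328 050 000 mm⁴.
Inner void (subtracted): 184 × 254, A = 46 736 mm², y = 135 mm, Ī = 251 268 315 mm⁴.
By symmetry the centroid is at mid-height, ȳ = 135 mm.
All pieces are centred on the centroidal x-axis, so I = ΣĪ (holes subtracted) = 76 781 685 mm⁴.
Repeating about the centroidal y-axis gives I_y = 48 142 165 mm⁴.

I_x ≈ 7.678 × 10⁷ mm⁴, I_y ≈ 4.814 × 10⁷ mm⁴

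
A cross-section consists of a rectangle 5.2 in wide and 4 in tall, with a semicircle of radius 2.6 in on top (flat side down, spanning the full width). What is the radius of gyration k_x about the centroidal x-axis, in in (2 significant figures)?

Decompose the section into non-overlapping parts with the origin at the bottom-left of its bounding rectangle.
Rectangular body: 5.2 × 4, A = 20.8 in², y = 2 in, Ī = 27.73 in⁴.
Semicircular cap: semicircle r = 2.6, A = 10.62 in², y = 5.103 in, Ī = 5.016 in⁴.
Centroid: ȳ = ΣA·y / ΣA = 3.049 in.
Transfer each piece to the centroidal x-axis using Ī + A·d² with d = y − 3.049:
  rectangular body: d = -1.049 in → contributes +50.62 in⁴
  semicircular cap: d = 2.055 in → contributes +49.84 in⁴
Total I = 100.5 in⁴.
Radius of gyration: k = √(I/A) = √(100.5 / 31.42) = 1.788 in.

k_x ≈ 1.8 in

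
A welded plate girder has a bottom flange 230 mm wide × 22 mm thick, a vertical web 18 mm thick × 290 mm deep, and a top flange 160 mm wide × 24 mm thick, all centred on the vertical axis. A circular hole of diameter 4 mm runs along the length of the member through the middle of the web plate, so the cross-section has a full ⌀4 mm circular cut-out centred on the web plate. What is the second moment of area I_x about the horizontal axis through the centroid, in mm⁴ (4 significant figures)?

I_x ≈ 2.523 × 10⁸ mm⁴

Treat the section as a set of non-overlapping primitives; coordinates are from the bounding-box lower-left.
Bottom plate: 230 × 22, A = 5 060 mm², y = 11 mm, Ī = 204 087 mm⁴.
Web plate: 18 × 290, A = 5 220 mm², y = 167 mm, Ī = 36 583 500 mm⁴.
Top plate: 160 × 24, A = 3 840 mm², y = 324 mm, Ī = 184 320 mm⁴.
Hole (subtracted): ⌀4, A = 12.5664 mm², y = 167 mm, Ī = 12.5664 mm⁴.
Centroid: ȳ = ΣA·y / ΣA = 153.781 mm.
Transfer each piece to the horizontal axis through the centroid using Ī + A·d² with d = y − 153.781:
  bottom plate: d = -142.781 mm → contributes +103 359 973 mm⁴
  web plate: d = 13.2186 mm → contributes +37 495 593 mm⁴
  top plate: d = 170.219 mm → contributes +111 445 859 mm⁴
  hole: d = 13.2186 mm → contributes −2208.29 mm⁴
Total I = 252 299 216 mm⁴.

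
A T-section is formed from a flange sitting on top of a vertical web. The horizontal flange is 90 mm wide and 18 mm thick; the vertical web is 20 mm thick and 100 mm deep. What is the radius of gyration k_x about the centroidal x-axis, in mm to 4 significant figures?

Split into non-overlapping primitives; take the origin at the lower-left of the bounding box.
Flange: 90 × 18, A = 1 620 mm², y = 109 mm, Ī = 43 740 mm⁴.
Web: 20 × 100, A = 2 000 mm², y = 50 mm, Ī = 1 666 667 mm⁴.
Centroid: ȳ = ΣA·y / ΣA = 76.4033 mm.
Transfer each piece to the centroidal x-axis using Ī + A·d² with d = y − 76.4033:
  flange: d = 32.5967 mm → contributes +1 765 061 mm⁴
  web: d = -26.4033 mm → contributes +3 060 937 mm⁴
Total I = 4 825 998 mm⁴.
Radius of gyration: k = √(I/A) = √(4 825 998 / 3 620) = 36.5123 mm.

k_x ≈ 36.51 mm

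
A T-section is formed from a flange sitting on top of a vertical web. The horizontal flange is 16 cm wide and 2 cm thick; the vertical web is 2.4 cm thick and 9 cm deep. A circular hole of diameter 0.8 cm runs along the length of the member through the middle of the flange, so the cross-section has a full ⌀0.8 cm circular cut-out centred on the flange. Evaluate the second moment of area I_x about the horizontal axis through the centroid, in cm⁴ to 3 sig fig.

I_x ≈ 544 cm⁴

Break the section into simple shapes (no overlaps), measuring from the bottom-left corner of the bounding box.
Flange: 16 × 2, A = 32 cm², y = 10 cm, Ī = 10.667 cm⁴.
Web: 2.4 × 9, A = 21.6 cm², y = 4.5 cm, Ī = 145.8 cm⁴.
Hole (subtracted): ⌀0.8, A = 0.50265 cm², y = 10 cm, Ī = 0.020106 cm⁴.
Centroid: ȳ = ΣA·y / ΣA = 7.7626 cm.
Transfer each piece to the horizontal axis through the centroid using Ī + A·d² with d = y − 7.7626:
  flange: d = 2.2374 cm → contributes +170.86 cm⁴
  web: d = -3.2626 cm → contributes +375.72 cm⁴
  hole: d = 2.2374 cm → contributes −2.5364 cm⁴
Total I = 544.04 cm⁴.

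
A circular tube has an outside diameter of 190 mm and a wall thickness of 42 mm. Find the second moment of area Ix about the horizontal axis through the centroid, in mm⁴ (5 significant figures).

Ix ≈ 5.7774 × 10⁷ mm⁴

Break the section into simple shapes (no overlaps), measuring from the bottom-left corner of the bounding box.
Outer circle: ⌀190, A = 28352.87 mm², y = 95 mm, Ī = 63 971 171 mm⁴.
Bore (subtracted): ⌀106, A = 8824.734 mm², y = 95 mm, Ī = 6 197 169 mm⁴.
By symmetry the centroid is at mid-height, ȳ = 95 mm.
All pieces are centred on the horizontal axis through the centroid, so I = ΣĪ (holes subtracted) = 57 774 002 mm⁴.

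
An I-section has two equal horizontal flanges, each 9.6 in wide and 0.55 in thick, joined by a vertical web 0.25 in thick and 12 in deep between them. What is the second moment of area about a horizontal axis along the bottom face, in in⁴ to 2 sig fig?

Break the section into simple shapes (no overlaps), measuring from the bottom-left corner of the bounding box.
Bottom flange: 9.6 × 0.55, A = 5.28 in², y = 0.275 in, Ī = 0.1331 in⁴.
Web: 0.25 × 12, A = 3 in², y = 6.55 in, Ī = 36 in⁴.
Top flange: 9.6 × 0.55, A = 5.28 in², y = 12.83 in, Ī = 0.1331 in⁴.
Transfer each piece to the bottom edge using Ī + A·d² with d = y − 0:
  bottom flange: d = 0.275 in → contributes +0.5324 in⁴
  web: d = 6.55 in → contributes +164.7 in⁴
  top flange: d = 12.83 in → contributes +868.6 in⁴
Total I = 1 034 in⁴.

I_base ≈ 1000 in⁴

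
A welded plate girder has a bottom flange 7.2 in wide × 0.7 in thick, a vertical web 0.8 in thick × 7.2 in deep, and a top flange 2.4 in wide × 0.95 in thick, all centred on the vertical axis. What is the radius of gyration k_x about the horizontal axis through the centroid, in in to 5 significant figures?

Split into non-overlapping primitives; take the origin at the lower-left of the bounding box.
Bottom plate: 7.2 × 0.7, A = 5.04 in², y = 0.35 in, Ī = 0.2058 in⁴.
Web plate: 0.8 × 7.2, A = 5.76 in², y = 4.3 in, Ī = 24.8832 in⁴.
Top plate: 2.4 × 0.95, A = 2.28 in², y = 8.375 in, Ī = 0.171475 in⁴.
Centroid: ȳ = ΣA·y / ΣA = 3.488303 in.
Transfer each piece to the horizontal axis through the centroid using Ī + A·d² with d = y − 3.488303:
  bottom plate: d = -3.138303 in → contributes +49.84448 in⁴
  web plate: d = 0.8116972 in → contributes +28.67819 in⁴
  top plate: d = 4.886697 in → contributes +54.61744 in⁴
Total I = 133.1401 in⁴.
Radius of gyration: k = √(I/A) = √(133.1401 / 13.08) = 3.19044 in.

k_x ≈ 3.1904 in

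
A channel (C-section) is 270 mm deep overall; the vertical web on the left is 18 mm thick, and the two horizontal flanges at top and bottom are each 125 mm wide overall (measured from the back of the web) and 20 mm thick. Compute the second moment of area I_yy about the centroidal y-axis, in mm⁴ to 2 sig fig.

Treat the section as a set of non-overlapping primitives; coordinates are from the bounding-box lower-left.
Web: 18 × 270, A = 4 860 mm², x = 9 mm, Ī = 131 220 mm⁴.
Top flange (beyond web): 107 × 20, A = 2 140 mm², x = 71.5 mm, Ī = 2 041 738 mm⁴.
Bottom flange (beyond web): 107 × 20, A = 2 140 mm², x = 71.5 mm, Ī = 2 041 738 mm⁴.
Centroid: x̄ = ΣA·x / ΣA = 38.27 mm.
Transfer each piece to the centroidal y-axis using Ī + A·d² with d = x − 38.27:
  web: d = -29.27 mm → contributes +4 294 077 mm⁴
  top flange (beyond web): d = 33.23 mm → contributes +4 405 229 mm⁴
  bottom flange (beyond web): d = 33.23 mm → contributes +4 405 229 mm⁴
Total I = 13 104 535 mm⁴.

I_yy ≈ 1.3 × 10⁷ mm⁴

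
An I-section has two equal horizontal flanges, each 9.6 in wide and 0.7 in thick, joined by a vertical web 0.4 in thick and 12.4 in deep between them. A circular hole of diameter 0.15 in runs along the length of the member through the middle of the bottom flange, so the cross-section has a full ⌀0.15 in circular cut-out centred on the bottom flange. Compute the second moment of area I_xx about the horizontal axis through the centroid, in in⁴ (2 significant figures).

Decompose the section into non-overlapping parts with the origin at the bottom-left of its bounding rectangle.
Bottom flange: 9.6 × 0.7, A = 6.72 in², y = 0.35 in, Ī = 0.2744 in⁴.
Web: 0.4 × 12.4, A = 4.96 in², y = 6.9 in, Ī = 63.55 in⁴.
Top flange: 9.6 × 0.7, A = 6.72 in², y = 13.45 in, Ī = 0.2744 in⁴.
Hole (subtracted): ⌀0.15, A = 0.01767 in², y = 0.35 in, Ī = 0.00002485 in⁴.
Centroid: ȳ = ΣA·y / ΣA = 6.906 in.
Transfer each piece to the horizontal axis through the centroid using Ī + A·d² with d = y − 6.906:
  bottom flange: d = -6.556 in → contributes +289.1 in⁴
  web: d = -0.006297 in → contributes +63.55 in⁴
  top flange: d = 6.544 in → contributes +288 in⁴
  hole: d = -6.556 in → contributes −0.7596 in⁴
Total I = 640 in⁴.

I_xx ≈ 640 in⁴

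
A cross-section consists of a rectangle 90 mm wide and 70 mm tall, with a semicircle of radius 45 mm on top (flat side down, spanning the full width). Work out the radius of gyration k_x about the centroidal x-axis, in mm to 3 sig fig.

Decompose the section into non-overlapping parts with the origin at the bottom-left of its bounding rectangle.
Rectangular body: 90 × 70, A = 6 300 mm², y = 35 mm, Ī = 2 572 500 mm⁴.
Semicircular cap: semicircle r = 45, A = 3180.9 mm², y = 89.099 mm, Ī = 450 072 mm⁴.
Centroid: ȳ = ΣA·y / ΣA = 53.15 mm.
Transfer each piece to the centroidal x-axis using Ī + A·d² with d = y − 53.15:
  rectangular body: d = -18.15 mm → contributes +4 647 923 mm⁴
  semicircular cap: d = 35.948 mm → contributes +4 560 644 mm⁴
Total I = 9 208 567 mm⁴.
Radius of gyration: k = √(I/A) = √(9 208 567 / 9480.9) = 31.165 mm.

k_x ≈ 31.2 mm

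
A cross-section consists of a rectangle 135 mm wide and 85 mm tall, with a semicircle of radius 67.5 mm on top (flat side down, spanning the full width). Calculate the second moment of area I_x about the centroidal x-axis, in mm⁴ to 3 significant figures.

I_x ≈ 3.15 × 10⁷ mm⁴

Break the section into simple shapes (no overlaps), measuring from the bottom-left corner of the bounding box.
Rectangular body: 135 × 85, A = 11 475 mm², y = 42.5 mm, Ī = 6 908 906 mm⁴.
Semicircular cap: semicircle r = 67.5, A = 7156.9 mm², y = 113.65 mm, Ī = 2 278 490 mm⁴.
Centroid: ȳ = ΣA·y / ΣA = 69.829 mm.
Transfer each piece to the centroidal x-axis using Ī + A·d² with d = y − 69.829:
  rectangular body: d = -27.329 mm → contributes +15 479 589 mm⁴
  semicircular cap: d = 43.818 mm → contributes +16 020 197 mm⁴
Total I = 31 499 785 mm⁴.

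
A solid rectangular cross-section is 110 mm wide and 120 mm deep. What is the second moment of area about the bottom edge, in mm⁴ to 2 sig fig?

The section: 110 × 120, A = 13 200 mm², y = 60 mm, Ī = 15 840 000 mm⁴.
Transfer it to the bottom edge using Ī + A·d² with d = y − 0:
  the section: d = 60 mm → contributes +63 360 000 mm⁴
Total I = 63 360 000 mm⁴.

I_base ≈ 6.3 × 10⁷ mm⁴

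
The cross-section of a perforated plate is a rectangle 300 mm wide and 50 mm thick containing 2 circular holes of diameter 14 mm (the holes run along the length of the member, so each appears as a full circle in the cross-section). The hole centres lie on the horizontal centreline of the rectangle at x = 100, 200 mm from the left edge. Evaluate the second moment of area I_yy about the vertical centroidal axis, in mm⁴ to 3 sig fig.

Treat the section as a set of non-overlapping primitives; coordinates are from the bounding-box lower-left.
Plate: 300 × 50, A = 15 000 mm², x = 150 mm, Ī = 112 500 000 mm⁴.
Hole 1 (subtracted): ⌀14, A = 153.94 mm², x = 100 mm, Ī = 1885.7 mm⁴.
Hole 2 (subtracted): ⌀14, A = 153.94 mm², x = 200 mm, Ī = 1885.7 mm⁴.
By symmetry the centroid is at mid-width, x̄ = 150 mm.
Transfer each piece to the vertical centroidal axis using Ī + A·d² with d = x − 150:
  plate: d = 0 mm → contributes +112 500 000 mm⁴
  hole 1: d = -50 mm → contributes −386 731 mm⁴
  hole 2: d = 50 mm → contributes −386 731 mm⁴
Total I = 111 726 538 mm⁴.

I_yy ≈ 1.12 × 10⁸ mm⁴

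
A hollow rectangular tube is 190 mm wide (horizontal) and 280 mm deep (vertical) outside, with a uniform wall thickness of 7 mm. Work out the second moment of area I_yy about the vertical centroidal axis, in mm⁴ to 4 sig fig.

Treat the section as a set of non-overlapping primitives; coordinates are from the bounding-box lower-left.
Outer rectangle: 190 × 280, A = 53 200 mm², x = 95 mm, Ī = 160 043 333 mm⁴.
Inner void (subtracted): 176 × 266, A = 46 816 mm², x = 95 mm, Ī = 120 847 701 mm⁴.
By symmetry the centroid is at mid-width, x̄ = 95 mm.
All pieces are centred on the vertical centroidal axis, so I = ΣĪ (holes subtracted) = 39 195 632 mm⁴.

I_yy ≈ 3.920 × 10⁷ mm⁴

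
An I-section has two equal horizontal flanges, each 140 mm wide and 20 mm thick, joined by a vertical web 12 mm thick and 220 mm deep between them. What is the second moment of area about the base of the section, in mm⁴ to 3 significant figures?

Treat the section as a set of non-overlapping primitives; coordinates are from the bounding-box lower-left.
Bottom flange: 140 × 20, A = 2 800 mm², y = 10 mm, Ī = 93 333 mm⁴.
Web: 12 × 220, A = 2 640 mm², y = 130 mm, Ī = 10 648 000 mm⁴.
Top flange: 140 × 20, A = 2 800 mm², y = 250 mm, Ī = 93 333 mm⁴.
Transfer each piece to a horizontal axis along the bottom face using Ī + A·d² with d = y − 0:
  bottom flange: d = 10 mm → contributes +373 333 mm⁴
  web: d = 130 mm → contributes +55 264 000 mm⁴
  top flange: d = 250 mm → contributes +175 093 333 mm⁴
Total I = 230 730 667 mm⁴.

I_base ≈ 2.31 × 10⁸ mm⁴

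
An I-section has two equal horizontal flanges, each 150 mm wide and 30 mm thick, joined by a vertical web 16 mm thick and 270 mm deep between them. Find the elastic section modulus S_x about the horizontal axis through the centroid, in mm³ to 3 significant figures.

S_x ≈ 1.39 × 10⁶ mm³

Split into non-overlapping primitives; take the origin at the lower-left of the bounding box.
Bottom flange: 150 × 30, A = 4 500 mm², y = 15 mm, Ī = 337 500 mm⁴.
Web: 16 × 270, A = 4 320 mm², y = 165 mm, Ī = 26 244 000 mm⁴.
Top flange: 150 × 30, A = 4 500 mm², y = 315 mm, Ī = 337 500 mm⁴.
By symmetry the centroid is at mid-height, ȳ = 165 mm.
Transfer each piece to the horizontal axis through the centroid using Ī + A·d² with d = y − 165:
  bottom flange: d = -150 mm → contributes +101 587 500 mm⁴
  web: d = 0 mm → contributes +26 244 000 mm⁴
  top flange: d = 150 mm → contributes +101 587 500 mm⁴
Total I = 229 419 000 mm⁴.
Extreme fibre distance c = 165 mm; S = I/c = 1 390 418 mm³.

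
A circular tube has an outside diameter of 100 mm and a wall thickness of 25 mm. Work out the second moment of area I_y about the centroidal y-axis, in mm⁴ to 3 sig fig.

I_y ≈ 4.60 × 10⁶ mm⁴

Break the section into simple shapes (no overlaps), measuring from the bottom-left corner of the bounding box.
Outer circle: ⌀100, A = 7 854 mm², x = 50 mm, Ī = 4 908 739 mm⁴.
Bore (subtracted): ⌀50, A = 1963.5 mm², x = 50 mm, Ī = 306 796 mm⁴.
By symmetry the centroid is at mid-width, x̄ = 50 mm.
All pieces are centred on the centroidal y-axis, so I = ΣĪ (holes subtracted) = 4 601 942 mm⁴.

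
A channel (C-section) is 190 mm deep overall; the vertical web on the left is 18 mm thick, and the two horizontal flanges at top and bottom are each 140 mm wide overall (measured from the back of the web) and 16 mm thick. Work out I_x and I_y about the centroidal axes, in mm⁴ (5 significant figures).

Break the section into simple shapes (no overlaps), measuring from the bottom-left corner of the bounding box.
Web: 18 × 190, A = 3 420 mm², y = 95 mm, Ī = 10 288 500 mm⁴.
Top flange (beyond web): 122 × 16, A = 1 952 mm², y = 182 mm, Ī = 41642.67 mm⁴.
Bottom flange (beyond web): 122 × 16, A = 1 952 mm², y = 8 mm, Ī = 41642.67 mm⁴.
By symmetry the centroid is at mid-height, ȳ = 95 mm.
Transfer each piece to the centroidal x-axis using Ī + A·d² with d = y − 95:
  web: d = 0 mm → contributes +10 288 500 mm⁴
  top flange (beyond web): d = 87 mm → contributes +14 816 331 mm⁴
  bottom flange (beyond web): d = -87 mm → contributes +14 816 331 mm⁴
Total I = 39 921 161 mm⁴.
For the y-axis: x̄ = 46.31294 mm.
Repeating about the centroidal y-axis gives I_y = 13 867 320 mm⁴.

I_x ≈ 3.9921 × 10⁷ mm⁴, I_y ≈ 1.3867 × 10⁷ mm⁴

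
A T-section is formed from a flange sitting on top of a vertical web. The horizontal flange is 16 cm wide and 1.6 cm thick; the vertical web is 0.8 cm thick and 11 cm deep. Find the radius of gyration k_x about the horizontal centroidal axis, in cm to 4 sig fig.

k_x ≈ 3.208 cm

Decompose the section into non-overlapping parts with the origin at the bottom-left of its bounding rectangle.
Flange: 16 × 1.6, A = 25.6 cm², y = 11.8 cm, Ī = 5.46133 cm⁴.
Web: 0.8 × 11, A = 8.8 cm², y = 5.5 cm, Ī = 88.7333 cm⁴.
Centroid: ȳ = ΣA·y / ΣA = 10.1884 cm.
Transfer each piece to the horizontal centroidal axis using Ī + A·d² with d = y − 10.1884:
  flange: d = 1.61163 cm → contributes +71.9534 cm⁴
  web: d = -4.68837 cm → contributes +282.165 cm⁴
Total I = 354.118 cm⁴.
Radius of gyration: k = √(I/A) = √(354.118 / 34.4) = 3.20845 cm.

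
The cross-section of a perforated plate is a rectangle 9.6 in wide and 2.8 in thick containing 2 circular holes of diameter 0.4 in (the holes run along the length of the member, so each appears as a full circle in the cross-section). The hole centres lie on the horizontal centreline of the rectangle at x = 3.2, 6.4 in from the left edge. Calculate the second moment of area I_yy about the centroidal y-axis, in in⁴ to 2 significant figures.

Split into non-overlapping primitives; take the origin at the lower-left of the bounding box.
Plate: 9.6 × 2.8, A = 26.88 in², x = 4.8 in, Ī = 206.4 in⁴.
Hole 1 (subtracted): ⌀0.4, A = 0.1257 in², x = 3.2 in, Ī = 0.001257 in⁴.
Hole 2 (subtracted): ⌀0.4, A = 0.1257 in², x = 6.4 in, Ī = 0.001257 in⁴.
By symmetry the centroid is at mid-width, x̄ = 4.8 in.
Transfer each piece to the centroidal y-axis using Ī + A·d² with d = x − 4.8:
  plate: d = 0 in → contributes +206.4 in⁴
  hole 1: d = -1.6 in → contributes −0.323 in⁴
  hole 2: d = 1.6 in → contributes −0.323 in⁴
Total I = 205.8 in⁴.

I_yy ≈ 210 in⁴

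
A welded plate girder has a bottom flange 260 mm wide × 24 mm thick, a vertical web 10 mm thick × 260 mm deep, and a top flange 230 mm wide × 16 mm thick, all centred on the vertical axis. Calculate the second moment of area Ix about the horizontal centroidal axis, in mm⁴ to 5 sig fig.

Ix ≈ 1.9950 × 10⁸ mm⁴

Break the section into simple shapes (no overlaps), measuring from the bottom-left corner of the bounding box.
Bottom plate: 260 × 24, A = 6 240 mm², y = 12 mm, Ī = 299 520 mm⁴.
Web plate: 10 × 260, A = 2 600 mm², y = 154 mm, Ī = 14 646 667 mm⁴.
Top plate: 230 × 16, A = 3 680 mm², y = 292 mm, Ī = 78506.67 mm⁴.
Centroid: ȳ = ΣA·y / ΣA = 123.7891 mm.
Transfer each piece to the horizontal centroidal axis using Ī + A·d² with d = y − 123.7891:
  bottom plate: d = -111.7891 mm → contributes +78 279 622 mm⁴
  web plate: d = 30.21086 mm → contributes +17 019 677 mm⁴
  top plate: d = 168.2109 mm → contributes +104 203 718 mm⁴
Total I = 199 503 017 mm⁴.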